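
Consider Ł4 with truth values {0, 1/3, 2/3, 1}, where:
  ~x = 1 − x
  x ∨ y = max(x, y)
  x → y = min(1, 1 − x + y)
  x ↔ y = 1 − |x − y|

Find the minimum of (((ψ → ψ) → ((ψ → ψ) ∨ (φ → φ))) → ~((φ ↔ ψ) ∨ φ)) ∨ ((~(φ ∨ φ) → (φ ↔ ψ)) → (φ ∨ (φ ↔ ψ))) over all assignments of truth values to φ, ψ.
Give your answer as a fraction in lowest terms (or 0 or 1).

Take φ = 1/3, ψ = 0:
ψ → ψ = 0 → 0 = 1
ψ → ψ = 0 → 0 = 1
φ → φ = 1/3 → 1/3 = 1
(ψ → ψ) ∨ (φ → φ) = 1 ∨ 1 = 1
(ψ → ψ) → ((ψ → ψ) ∨ (φ → φ)) = 1 → 1 = 1
φ ↔ ψ = 1/3 ↔ 0 = 2/3
(φ ↔ ψ) ∨ φ = 2/3 ∨ 1/3 = 2/3
~((φ ↔ ψ) ∨ φ) = ~2/3 = 1/3
((ψ → ψ) → ((ψ → ψ) ∨ (φ → φ))) → ~((φ ↔ ψ) ∨ φ) = 1 → 1/3 = 1/3
φ ∨ φ = 1/3 ∨ 1/3 = 1/3
~(φ ∨ φ) = ~1/3 = 2/3
φ ↔ ψ = 1/3 ↔ 0 = 2/3
~(φ ∨ φ) → (φ ↔ ψ) = 2/3 → 2/3 = 1
φ ↔ ψ = 1/3 ↔ 0 = 2/3
φ ∨ (φ ↔ ψ) = 1/3 ∨ 2/3 = 2/3
(~(φ ∨ φ) → (φ ↔ ψ)) → (φ ∨ (φ ↔ ψ)) = 1 → 2/3 = 2/3
(((ψ → ψ) → ((ψ → ψ) ∨ (φ → φ))) → ~((φ ↔ ψ) ∨ φ)) ∨ ((~(φ ∨ φ) → (φ ↔ ψ)) → (φ ∨ (φ ↔ ψ))) = 1/3 ∨ 2/3 = 2/3
No assignment yields a value below 2/3, so this is the minimum.

2/3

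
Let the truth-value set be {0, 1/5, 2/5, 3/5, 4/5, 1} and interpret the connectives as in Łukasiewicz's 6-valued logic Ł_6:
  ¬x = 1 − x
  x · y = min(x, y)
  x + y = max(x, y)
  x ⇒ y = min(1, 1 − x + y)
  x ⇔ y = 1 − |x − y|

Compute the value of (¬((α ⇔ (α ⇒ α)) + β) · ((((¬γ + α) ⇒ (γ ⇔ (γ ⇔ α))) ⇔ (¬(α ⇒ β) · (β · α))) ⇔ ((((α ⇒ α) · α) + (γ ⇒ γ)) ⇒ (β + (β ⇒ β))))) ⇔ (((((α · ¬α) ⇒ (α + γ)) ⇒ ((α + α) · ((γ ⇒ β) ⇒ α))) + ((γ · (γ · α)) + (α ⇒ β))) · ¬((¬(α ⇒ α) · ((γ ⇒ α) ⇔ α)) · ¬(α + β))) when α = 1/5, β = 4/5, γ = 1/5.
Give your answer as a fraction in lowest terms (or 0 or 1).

1/5

α ⇒ α = 1/5 ⇒ 1/5 = 1
α ⇔ (α ⇒ α) = 1/5 ⇔ 1 = 1/5
(α ⇔ (α ⇒ α)) + β = 1/5 + 4/5 = 4/5
¬((α ⇔ (α ⇒ α)) + β) = ¬4/5 = 1/5
¬γ = ¬1/5 = 4/5
¬γ + α = 4/5 + 1/5 = 4/5
γ ⇔ α = 1/5 ⇔ 1/5 = 1
γ ⇔ (γ ⇔ α) = 1/5 ⇔ 1 = 1/5
(¬γ + α) ⇒ (γ ⇔ (γ ⇔ α)) = 4/5 ⇒ 1/5 = 2/5
α ⇒ β = 1/5 ⇒ 4/5 = 1
¬(α ⇒ β) = ¬1 = 0
β · α = 4/5 · 1/5 = 1/5
¬(α ⇒ β) · (β · α) = 0 · 1/5 = 0
((¬γ + α) ⇒ (γ ⇔ (γ ⇔ α))) ⇔ (¬(α ⇒ β) · (β · α)) = 2/5 ⇔ 0 = 3/5
α ⇒ α = 1/5 ⇒ 1/5 = 1
(α ⇒ α) · α = 1 · 1/5 = 1/5
γ ⇒ γ = 1/5 ⇒ 1/5 = 1
((α ⇒ α) · α) + (γ ⇒ γ) = 1/5 + 1 = 1
β ⇒ β = 4/5 ⇒ 4/5 = 1
β + (β ⇒ β) = 4/5 + 1 = 1
(((α ⇒ α) · α) + (γ ⇒ γ)) ⇒ (β + (β ⇒ β)) = 1 ⇒ 1 = 1
(((¬γ + α) ⇒ (γ ⇔ (γ ⇔ α))) ⇔ (¬(α ⇒ β) · (β · α))) ⇔ ((((α ⇒ α) · α) + (γ ⇒ γ)) ⇒ (β + (β ⇒ β))) = 3/5 ⇔ 1 = 3/5
¬((α ⇔ (α ⇒ α)) + β) · ((((¬γ + α) ⇒ (γ ⇔ (γ ⇔ α))) ⇔ (¬(α ⇒ β) · (β · α))) ⇔ ((((α ⇒ α) · α) + (γ ⇒ γ)) ⇒ (β + (β ⇒ β)))) = 1/5 · 3/5 = 1/5
¬α = ¬1/5 = 4/5
α · ¬α = 1/5 · 4/5 = 1/5
α + γ = 1/5 + 1/5 = 1/5
(α · ¬α) ⇒ (α + γ) = 1/5 ⇒ 1/5 = 1
α + α = 1/5 + 1/5 = 1/5
γ ⇒ β = 1/5 ⇒ 4/5 = 1
(γ ⇒ β) ⇒ α = 1 ⇒ 1/5 = 1/5
(α + α) · ((γ ⇒ β) ⇒ α) = 1/5 · 1/5 = 1/5
((α · ¬α) ⇒ (α + γ)) ⇒ ((α + α) · ((γ ⇒ β) ⇒ α)) = 1 ⇒ 1/5 = 1/5
γ · α = 1/5 · 1/5 = 1/5
γ · (γ · α) = 1/5 · 1/5 = 1/5
α ⇒ β = 1/5 ⇒ 4/5 = 1
(γ · (γ · α)) + (α ⇒ β) = 1/5 + 1 = 1
(((α · ¬α) ⇒ (α + γ)) ⇒ ((α + α) · ((γ ⇒ β) ⇒ α))) + ((γ · (γ · α)) + (α ⇒ β)) = 1/5 + 1 = 1
α ⇒ α = 1/5 ⇒ 1/5 = 1
¬(α ⇒ α) = ¬1 = 0
γ ⇒ α = 1/5 ⇒ 1/5 = 1
(γ ⇒ α) ⇔ α = 1 ⇔ 1/5 = 1/5
¬(α ⇒ α) · ((γ ⇒ α) ⇔ α) = 0 · 1/5 = 0
α + β = 1/5 + 4/5 = 4/5
¬(α + β) = ¬4/5 = 1/5
(¬(α ⇒ α) · ((γ ⇒ α) ⇔ α)) · ¬(α + β) = 0 · 1/5 = 0
¬((¬(α ⇒ α) · ((γ ⇒ α) ⇔ α)) · ¬(α + β)) = ¬0 = 1
((((α · ¬α) ⇒ (α + γ)) ⇒ ((α + α) · ((γ ⇒ β) ⇒ α))) + ((γ · (γ · α)) + (α ⇒ β))) · ¬((¬(α ⇒ α) · ((γ ⇒ α) ⇔ α)) · ¬(α + β)) = 1 · 1 = 1
(¬((α ⇔ (α ⇒ α)) + β) · ((((¬γ + α) ⇒ (γ ⇔ (γ ⇔ α))) ⇔ (¬(α ⇒ β) · (β · α))) ⇔ ((((α ⇒ α) · α) + (γ ⇒ γ)) ⇒ (β + (β ⇒ β))))) ⇔ (((((α · ¬α) ⇒ (α + γ)) ⇒ ((α + α) · ((γ ⇒ β) ⇒ α))) + ((γ · (γ · α)) + (α ⇒ β))) · ¬((¬(α ⇒ α) · ((γ ⇒ α) ⇔ α)) · ¬(α + β))) = 1/5 ⇔ 1 = 1/5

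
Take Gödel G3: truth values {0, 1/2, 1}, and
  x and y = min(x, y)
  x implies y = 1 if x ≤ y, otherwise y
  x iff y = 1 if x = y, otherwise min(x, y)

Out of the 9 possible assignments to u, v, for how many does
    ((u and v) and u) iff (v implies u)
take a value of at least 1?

4

u = 0, v = 0 ↦ 0  <
u = 0, v = 1/2 ↦ 1  ≥
u = 0, v = 1 ↦ 1  ≥
u = 1/2, v = 0 ↦ 0  <
u = 1/2, v = 1/2 ↦ 1/2  <
u = 1/2, v = 1 ↦ 1  ≥
u = 1, v = 0 ↦ 0  <
u = 1, v = 1/2 ↦ 1/2  <
u = 1, v = 1 ↦ 1  ≥
So 4 of the 9 assignments meet the threshold.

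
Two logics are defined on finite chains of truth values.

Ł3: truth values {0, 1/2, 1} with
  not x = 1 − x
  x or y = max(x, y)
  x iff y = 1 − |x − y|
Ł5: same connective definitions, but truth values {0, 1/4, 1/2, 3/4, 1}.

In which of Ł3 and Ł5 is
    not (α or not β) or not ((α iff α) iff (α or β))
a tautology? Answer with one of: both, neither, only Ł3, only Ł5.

In Ł3: at α = 0, β = 1/2 the value is 1/2 — not a tautology.
In Ł5: at α = 0, β = 1/4 the value is 3/4 — not a tautology.

neither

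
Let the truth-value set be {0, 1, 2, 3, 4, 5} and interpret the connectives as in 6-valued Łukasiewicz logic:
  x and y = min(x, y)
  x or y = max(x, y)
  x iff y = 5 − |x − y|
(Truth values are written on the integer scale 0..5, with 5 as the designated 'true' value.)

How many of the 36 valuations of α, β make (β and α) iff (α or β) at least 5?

6

value 5: 6 assignments (counts)
value 4: 10 assignments
value 3: 8 assignments
value 2: 6 assignments
value 1: 4 assignments
value 0: 2 assignments
So 6 of the 36 assignments meet the threshold.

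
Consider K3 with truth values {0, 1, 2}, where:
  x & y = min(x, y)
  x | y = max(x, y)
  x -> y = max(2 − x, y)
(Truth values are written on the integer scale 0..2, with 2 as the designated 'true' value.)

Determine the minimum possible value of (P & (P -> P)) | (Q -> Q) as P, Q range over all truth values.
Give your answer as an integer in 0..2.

1

Take P = 0, Q = 1:
P -> P = 0 -> 0 = 2
P & (P -> P) = 0 & 2 = 0
Q -> Q = 1 -> 1 = 1
(P & (P -> P)) | (Q -> Q) = 0 | 1 = 1
No assignment yields a value below 1, so this is the minimum.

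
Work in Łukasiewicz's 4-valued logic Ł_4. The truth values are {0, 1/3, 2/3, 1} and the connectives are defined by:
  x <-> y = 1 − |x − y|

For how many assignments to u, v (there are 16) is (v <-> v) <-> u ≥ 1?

4

u = 0, v = 0 ↦ 0  <
u = 0, v = 1/3 ↦ 0  <
u = 0, v = 2/3 ↦ 0  <
u = 0, v = 1 ↦ 0  <
u = 1/3, v = 0 ↦ 1/3  <
u = 1/3, v = 1/3 ↦ 1/3  <
u = 1/3, v = 2/3 ↦ 1/3  <
u = 1/3, v = 1 ↦ 1/3  <
u = 2/3, v = 0 ↦ 2/3  <
u = 2/3, v = 1/3 ↦ 2/3  <
u = 2/3, v = 2/3 ↦ 2/3  <
u = 2/3, v = 1 ↦ 2/3  <
u = 1, v = 0 ↦ 1  ≥
u = 1, v = 1/3 ↦ 1  ≥
u = 1, v = 2/3 ↦ 1  ≥
u = 1, v = 1 ↦ 1  ≥
So 4 of the 16 assignments meet the threshold.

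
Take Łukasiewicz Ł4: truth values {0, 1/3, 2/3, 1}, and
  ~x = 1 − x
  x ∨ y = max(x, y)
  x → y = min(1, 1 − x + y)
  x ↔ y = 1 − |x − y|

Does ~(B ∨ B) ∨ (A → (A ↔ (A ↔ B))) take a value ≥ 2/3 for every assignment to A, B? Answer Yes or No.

A = 0, B = 0 ↦ 1
A = 0, B = 1/3 ↦ 1
A = 0, B = 2/3 ↦ 1
A = 0, B = 1 ↦ 1
A = 1/3, B = 0 ↦ 1
A = 1/3, B = 1/3 ↦ 1
A = 1/3, B = 2/3 ↦ 1
A = 1/3, B = 1 ↦ 1
A = 2/3, B = 0 ↦ 1
A = 2/3, B = 1/3 ↦ 1
A = 2/3, B = 2/3 ↦ 1
A = 2/3, B = 1 ↦ 1
A = 1, B = 0 ↦ 1
A = 1, B = 1/3 ↦ 2/3
A = 1, B = 2/3 ↦ 2/3
A = 1, B = 1 ↦ 1
Every assignment gives a value ≥ 2/3.

Yes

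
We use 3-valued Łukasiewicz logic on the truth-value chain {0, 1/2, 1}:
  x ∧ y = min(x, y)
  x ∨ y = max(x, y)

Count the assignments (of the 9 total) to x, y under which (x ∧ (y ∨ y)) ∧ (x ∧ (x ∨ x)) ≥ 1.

1

x = 0, y = 0 ↦ 0  <
x = 0, y = 1/2 ↦ 0  <
x = 0, y = 1 ↦ 0  <
x = 1/2, y = 0 ↦ 0  <
x = 1/2, y = 1/2 ↦ 1/2  <
x = 1/2, y = 1 ↦ 1/2  <
x = 1, y = 0 ↦ 0  <
x = 1, y = 1/2 ↦ 1/2  <
x = 1, y = 1 ↦ 1  ≥
So 1 of the 9 assignments meets the threshold.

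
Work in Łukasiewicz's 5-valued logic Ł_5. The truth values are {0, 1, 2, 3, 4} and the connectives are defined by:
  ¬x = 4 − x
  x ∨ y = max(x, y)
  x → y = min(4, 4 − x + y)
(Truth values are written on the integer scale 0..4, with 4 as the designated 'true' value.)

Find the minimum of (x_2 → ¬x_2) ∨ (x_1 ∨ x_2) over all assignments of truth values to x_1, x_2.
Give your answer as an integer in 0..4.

3

Take x_1 = 0, x_2 = 3:
¬x_2 = ¬3 = 1
x_2 → ¬x_2 = 3 → 1 = 2
x_1 ∨ x_2 = 0 ∨ 3 = 3
(x_2 → ¬x_2) ∨ (x_1 ∨ x_2) = 2 ∨ 3 = 3
No assignment yields a value below 3, so this is the minimum.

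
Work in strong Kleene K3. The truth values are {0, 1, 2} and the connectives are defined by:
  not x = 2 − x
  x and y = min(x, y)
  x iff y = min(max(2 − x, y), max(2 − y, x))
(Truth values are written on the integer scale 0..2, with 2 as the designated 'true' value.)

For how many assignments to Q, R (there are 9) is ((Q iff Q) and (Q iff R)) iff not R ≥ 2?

2

Q = 0, R = 0 ↦ 2  ≥
Q = 0, R = 1 ↦ 1  <
Q = 0, R = 2 ↦ 2  ≥
Q = 1, R = 0 ↦ 1  <
Q = 1, R = 1 ↦ 1  <
Q = 1, R = 2 ↦ 1  <
Q = 2, R = 0 ↦ 0  <
Q = 2, R = 1 ↦ 1  <
Q = 2, R = 2 ↦ 0  <
So 2 of the 9 assignments meet the threshold.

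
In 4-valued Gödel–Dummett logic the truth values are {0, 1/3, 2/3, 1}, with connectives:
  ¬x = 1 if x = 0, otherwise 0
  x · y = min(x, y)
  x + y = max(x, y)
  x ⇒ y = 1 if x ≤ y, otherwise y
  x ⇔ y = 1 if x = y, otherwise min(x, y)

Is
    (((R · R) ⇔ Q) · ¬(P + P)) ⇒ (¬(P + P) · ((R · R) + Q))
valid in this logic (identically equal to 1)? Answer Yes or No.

Counterexample: take P = 0, Q = 0, R = 0.
R · R = 0 · 0 = 0
(R · R) ⇔ Q = 0 ⇔ 0 = 1
P + P = 0 + 0 = 0
¬(P + P) = ¬0 = 1
((R · R) ⇔ Q) · ¬(P + P) = 1 · 1 = 1
P + P = 0 + 0 = 0
¬(P + P) = ¬0 = 1
R · R = 0 · 0 = 0
(R · R) + Q = 0 + 0 = 0
¬(P + P) · ((R · R) + Q) = 1 · 0 = 0
(((R · R) ⇔ Q) · ¬(P + P)) ⇒ (¬(P + P) · ((R · R) + Q)) = 1 ⇒ 0 = 0
This gives 0 ≠ 1.

No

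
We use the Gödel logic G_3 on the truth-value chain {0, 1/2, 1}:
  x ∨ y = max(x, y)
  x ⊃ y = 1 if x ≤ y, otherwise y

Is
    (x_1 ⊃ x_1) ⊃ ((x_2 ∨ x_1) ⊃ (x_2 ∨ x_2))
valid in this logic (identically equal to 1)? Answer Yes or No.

No

Counterexample: take x_1 = 1/2, x_2 = 0.
x_1 ⊃ x_1 = 1/2 ⊃ 1/2 = 1
x_2 ∨ x_1 = 0 ∨ 1/2 = 1/2
x_2 ∨ x_2 = 0 ∨ 0 = 0
(x_2 ∨ x_1) ⊃ (x_2 ∨ x_2) = 1/2 ⊃ 0 = 0
(x_1 ⊃ x_1) ⊃ ((x_2 ∨ x_1) ⊃ (x_2 ∨ x_2)) = 1 ⊃ 0 = 0
This gives 0 ≠ 1.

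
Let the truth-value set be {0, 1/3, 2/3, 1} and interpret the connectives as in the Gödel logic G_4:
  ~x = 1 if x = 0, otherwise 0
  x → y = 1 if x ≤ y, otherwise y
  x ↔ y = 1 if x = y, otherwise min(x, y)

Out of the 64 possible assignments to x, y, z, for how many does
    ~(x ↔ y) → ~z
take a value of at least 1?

value 1: 46 assignments (counts)
value 0: 18 assignments
So 46 of the 64 assignments meet the threshold.

46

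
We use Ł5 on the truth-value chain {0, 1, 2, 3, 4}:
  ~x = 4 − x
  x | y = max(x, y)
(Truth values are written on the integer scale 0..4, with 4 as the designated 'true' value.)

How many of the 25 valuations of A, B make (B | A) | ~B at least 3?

22

value 4: 13 assignments (counts)
value 3: 9 assignments (counts)
value 2: 3 assignments
So 22 of the 25 assignments meet the threshold.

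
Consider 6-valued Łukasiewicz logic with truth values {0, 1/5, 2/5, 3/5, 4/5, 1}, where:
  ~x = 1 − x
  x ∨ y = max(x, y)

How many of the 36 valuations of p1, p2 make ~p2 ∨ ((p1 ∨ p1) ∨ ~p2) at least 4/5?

20

value 1: 11 assignments (counts)
value 4/5: 9 assignments (counts)
value 3/5: 7 assignments
value 2/5: 5 assignments
value 1/5: 3 assignments
value 0: 1 assignment
So 20 of the 36 assignments meet the threshold.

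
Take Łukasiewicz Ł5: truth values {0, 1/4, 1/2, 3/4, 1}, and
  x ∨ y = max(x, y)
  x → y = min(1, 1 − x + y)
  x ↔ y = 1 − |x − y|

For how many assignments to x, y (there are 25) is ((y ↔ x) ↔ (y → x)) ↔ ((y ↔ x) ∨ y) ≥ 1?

19

value 1: 19 assignments (counts)
value 3/4: 5 assignments
value 1/2: 1 assignment
So 19 of the 25 assignments meet the threshold.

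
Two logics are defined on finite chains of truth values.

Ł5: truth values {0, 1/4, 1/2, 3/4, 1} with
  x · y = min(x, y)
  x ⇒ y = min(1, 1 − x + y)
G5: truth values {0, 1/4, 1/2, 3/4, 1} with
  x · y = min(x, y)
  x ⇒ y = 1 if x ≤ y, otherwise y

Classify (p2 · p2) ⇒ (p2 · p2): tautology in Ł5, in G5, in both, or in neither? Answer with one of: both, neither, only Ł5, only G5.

both

In Ł5: every assignment gives 1 — tautology.
In G5: every assignment gives 1 — tautology.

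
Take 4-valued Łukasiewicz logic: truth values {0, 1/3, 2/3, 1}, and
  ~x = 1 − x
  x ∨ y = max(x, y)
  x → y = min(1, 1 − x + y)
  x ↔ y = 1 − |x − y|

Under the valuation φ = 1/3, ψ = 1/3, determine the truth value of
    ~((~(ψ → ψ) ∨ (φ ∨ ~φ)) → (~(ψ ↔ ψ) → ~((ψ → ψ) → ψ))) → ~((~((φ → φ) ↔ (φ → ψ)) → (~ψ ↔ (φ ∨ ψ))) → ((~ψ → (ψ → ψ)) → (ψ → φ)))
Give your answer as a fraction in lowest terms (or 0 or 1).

ψ → ψ = 1/3 → 1/3 = 1
~(ψ → ψ) = ~1 = 0
~φ = ~1/3 = 2/3
φ ∨ ~φ = 1/3 ∨ 2/3 = 2/3
~(ψ → ψ) ∨ (φ ∨ ~φ) = 0 ∨ 2/3 = 2/3
ψ ↔ ψ = 1/3 ↔ 1/3 = 1
~(ψ ↔ ψ) = ~1 = 0
ψ → ψ = 1/3 → 1/3 = 1
(ψ → ψ) → ψ = 1 → 1/3 = 1/3
~((ψ → ψ) → ψ) = ~1/3 = 2/3
~(ψ ↔ ψ) → ~((ψ → ψ) → ψ) = 0 → 2/3 = 1
(~(ψ → ψ) ∨ (φ ∨ ~φ)) → (~(ψ ↔ ψ) → ~((ψ → ψ) → ψ)) = 2/3 → 1 = 1
~((~(ψ → ψ) ∨ (φ ∨ ~φ)) → (~(ψ ↔ ψ) → ~((ψ → ψ) → ψ))) = ~1 = 0
φ → φ = 1/3 → 1/3 = 1
φ → ψ = 1/3 → 1/3 = 1
(φ → φ) ↔ (φ → ψ) = 1 ↔ 1 = 1
~((φ → φ) ↔ (φ → ψ)) = ~1 = 0
~ψ = ~1/3 = 2/3
φ ∨ ψ = 1/3 ∨ 1/3 = 1/3
~ψ ↔ (φ ∨ ψ) = 2/3 ↔ 1/3 = 2/3
~((φ → φ) ↔ (φ → ψ)) → (~ψ ↔ (φ ∨ ψ)) = 0 → 2/3 = 1
~ψ = ~1/3 = 2/3
ψ → ψ = 1/3 → 1/3 = 1
~ψ → (ψ → ψ) = 2/3 → 1 = 1
ψ → φ = 1/3 → 1/3 = 1
(~ψ → (ψ → ψ)) → (ψ → φ) = 1 → 1 = 1
(~((φ → φ) ↔ (φ → ψ)) → (~ψ ↔ (φ ∨ ψ))) → ((~ψ → (ψ → ψ)) → (ψ → φ)) = 1 → 1 = 1
~((~((φ → φ) ↔ (φ → ψ)) → (~ψ ↔ (φ ∨ ψ))) → ((~ψ → (ψ → ψ)) → (ψ → φ))) = ~1 = 0
~((~(ψ → ψ) ∨ (φ ∨ ~φ)) → (~(ψ ↔ ψ) → ~((ψ → ψ) → ψ))) → ~((~((φ → φ) ↔ (φ → ψ)) → (~ψ ↔ (φ ∨ ψ))) → ((~ψ → (ψ → ψ)) → (ψ → φ))) = 0 → 0 = 1

1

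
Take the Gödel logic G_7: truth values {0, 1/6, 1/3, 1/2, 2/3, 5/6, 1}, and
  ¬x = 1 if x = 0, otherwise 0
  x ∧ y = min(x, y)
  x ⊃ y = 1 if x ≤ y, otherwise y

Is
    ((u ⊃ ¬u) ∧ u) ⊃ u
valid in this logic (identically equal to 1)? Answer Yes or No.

Yes

u = 0 ↦ 1
u = 1/6 ↦ 1
u = 1/3 ↦ 1
u = 1/2 ↦ 1
u = 2/3 ↦ 1
u = 5/6 ↦ 1
u = 1 ↦ 1
Every assignment gives a value ≥ 1.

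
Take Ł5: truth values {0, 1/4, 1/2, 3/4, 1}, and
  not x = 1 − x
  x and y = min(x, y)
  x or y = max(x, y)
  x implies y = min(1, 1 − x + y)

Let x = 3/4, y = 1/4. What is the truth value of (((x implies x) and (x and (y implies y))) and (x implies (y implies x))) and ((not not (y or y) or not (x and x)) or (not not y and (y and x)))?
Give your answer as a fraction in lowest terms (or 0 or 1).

1/4

x implies x = 3/4 implies 3/4 = 1
y implies y = 1/4 implies 1/4 = 1
x and (y implies y) = 3/4 and 1 = 3/4
(x implies x) and (x and (y implies y)) = 1 and 3/4 = 3/4
y implies x = 1/4 implies 3/4 = 1
x implies (y implies x) = 3/4 implies 1 = 1
((x implies x) and (x and (y implies y))) and (x implies (y implies x)) = 3/4 and 1 = 3/4
y or y = 1/4 or 1/4 = 1/4
not (y or y) = not 1/4 = 3/4
not not (y or y) = not 3/4 = 1/4
x and x = 3/4 and 3/4 = 3/4
not (x and x) = not 3/4 = 1/4
not not (y or y) or not (x and x) = 1/4 or 1/4 = 1/4
not y = not 1/4 = 3/4
not not y = not 3/4 = 1/4
y and x = 1/4 and 3/4 = 1/4
not not y and (y and x) = 1/4 and 1/4 = 1/4
(not not (y or y) or not (x and x)) or (not not y and (y and x)) = 1/4 or 1/4 = 1/4
(((x implies x) and (x and (y implies y))) and (x implies (y implies x))) and ((not not (y or y) or not (x and x)) or (not not y and (y and x))) = 3/4 and 1/4 = 1/4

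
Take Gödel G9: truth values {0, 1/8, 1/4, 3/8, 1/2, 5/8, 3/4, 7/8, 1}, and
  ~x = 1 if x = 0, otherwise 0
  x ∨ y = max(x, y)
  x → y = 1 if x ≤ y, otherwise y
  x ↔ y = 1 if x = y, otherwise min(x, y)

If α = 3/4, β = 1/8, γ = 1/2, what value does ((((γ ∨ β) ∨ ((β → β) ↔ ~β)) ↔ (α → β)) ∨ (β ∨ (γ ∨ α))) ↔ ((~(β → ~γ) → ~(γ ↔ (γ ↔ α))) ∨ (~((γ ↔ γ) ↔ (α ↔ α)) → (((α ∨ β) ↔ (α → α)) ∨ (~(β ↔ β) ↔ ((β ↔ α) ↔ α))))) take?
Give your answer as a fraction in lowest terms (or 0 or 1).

γ ∨ β = 1/2 ∨ 1/8 = 1/2
β → β = 1/8 → 1/8 = 1
~β = ~1/8 = 0
(β → β) ↔ ~β = 1 ↔ 0 = 0
(γ ∨ β) ∨ ((β → β) ↔ ~β) = 1/2 ∨ 0 = 1/2
α → β = 3/4 → 1/8 = 1/8
((γ ∨ β) ∨ ((β → β) ↔ ~β)) ↔ (α → β) = 1/2 ↔ 1/8 = 1/8
γ ∨ α = 1/2 ∨ 3/4 = 3/4
β ∨ (γ ∨ α) = 1/8 ∨ 3/4 = 3/4
(((γ ∨ β) ∨ ((β → β) ↔ ~β)) ↔ (α → β)) ∨ (β ∨ (γ ∨ α)) = 1/8 ∨ 3/4 = 3/4
~γ = ~1/2 = 0
β → ~γ = 1/8 → 0 = 0
~(β → ~γ) = ~0 = 1
γ ↔ α = 1/2 ↔ 3/4 = 1/2
γ ↔ (γ ↔ α) = 1/2 ↔ 1/2 = 1
~(γ ↔ (γ ↔ α)) = ~1 = 0
~(β → ~γ) → ~(γ ↔ (γ ↔ α)) = 1 → 0 = 0
γ ↔ γ = 1/2 ↔ 1/2 = 1
α ↔ α = 3/4 ↔ 3/4 = 1
(γ ↔ γ) ↔ (α ↔ α) = 1 ↔ 1 = 1
~((γ ↔ γ) ↔ (α ↔ α)) = ~1 = 0
α ∨ β = 3/4 ∨ 1/8 = 3/4
α → α = 3/4 → 3/4 = 1
(α ∨ β) ↔ (α → α) = 3/4 ↔ 1 = 3/4
β ↔ β = 1/8 ↔ 1/8 = 1
~(β ↔ β) = ~1 = 0
β ↔ α = 1/8 ↔ 3/4 = 1/8
(β ↔ α) ↔ α = 1/8 ↔ 3/4 = 1/8
~(β ↔ β) ↔ ((β ↔ α) ↔ α) = 0 ↔ 1/8 = 0
((α ∨ β) ↔ (α → α)) ∨ (~(β ↔ β) ↔ ((β ↔ α) ↔ α)) = 3/4 ∨ 0 = 3/4
~((γ ↔ γ) ↔ (α ↔ α)) → (((α ∨ β) ↔ (α → α)) ∨ (~(β ↔ β) ↔ ((β ↔ α) ↔ α))) = 0 → 3/4 = 1
(~(β → ~γ) → ~(γ ↔ (γ ↔ α))) ∨ (~((γ ↔ γ) ↔ (α ↔ α)) → (((α ∨ β) ↔ (α → α)) ∨ (~(β ↔ β) ↔ ((β ↔ α) ↔ α)))) = 0 ∨ 1 = 1
((((γ ∨ β) ∨ ((β → β) ↔ ~β)) ↔ (α → β)) ∨ (β ∨ (γ ∨ α))) ↔ ((~(β → ~γ) → ~(γ ↔ (γ ↔ α))) ∨ (~((γ ↔ γ) ↔ (α ↔ α)) → (((α ∨ β) ↔ (α → α)) ∨ (~(β ↔ β) ↔ ((β ↔ α) ↔ α))))) = 3/4 ↔ 1 = 3/4

3/4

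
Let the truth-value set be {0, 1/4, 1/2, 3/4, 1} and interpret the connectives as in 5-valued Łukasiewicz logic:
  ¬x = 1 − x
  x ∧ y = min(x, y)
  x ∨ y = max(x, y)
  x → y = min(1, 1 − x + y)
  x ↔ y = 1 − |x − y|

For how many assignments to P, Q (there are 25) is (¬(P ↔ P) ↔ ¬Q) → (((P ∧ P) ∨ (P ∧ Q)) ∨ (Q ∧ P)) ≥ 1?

value 1: 15 assignments (counts)
value 3/4: 4 assignments
value 1/2: 3 assignments
value 1/4: 2 assignments
value 0: 1 assignment
So 15 of the 25 assignments meet the threshold.

15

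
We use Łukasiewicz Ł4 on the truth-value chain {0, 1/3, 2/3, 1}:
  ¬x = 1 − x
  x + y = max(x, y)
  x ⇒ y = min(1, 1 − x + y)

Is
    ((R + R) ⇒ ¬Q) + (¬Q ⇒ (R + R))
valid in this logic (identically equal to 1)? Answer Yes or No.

Q = 0, R = 0 ↦ 1
Q = 0, R = 1/3 ↦ 1
Q = 0, R = 2/3 ↦ 1
Q = 0, R = 1 ↦ 1
Q = 1/3, R = 0 ↦ 1
Q = 1/3, R = 1/3 ↦ 1
Q = 1/3, R = 2/3 ↦ 1
Q = 1/3, R = 1 ↦ 1
Q = 2/3, R = 0 ↦ 1
Q = 2/3, R = 1/3 ↦ 1
Q = 2/3, R = 2/3 ↦ 1
Q = 2/3, R = 1 ↦ 1
Q = 1, R = 0 ↦ 1
Q = 1, R = 1/3 ↦ 1
Q = 1, R = 2/3 ↦ 1
Q = 1, R = 1 ↦ 1
Every assignment gives a value ≥ 1.

Yes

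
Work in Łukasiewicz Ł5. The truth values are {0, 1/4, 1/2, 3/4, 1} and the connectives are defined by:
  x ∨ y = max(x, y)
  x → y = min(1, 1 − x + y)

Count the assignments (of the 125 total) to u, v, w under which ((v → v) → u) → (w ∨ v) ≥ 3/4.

111

value 1: 95 assignments (counts)
value 3/4: 16 assignments (counts)
value 1/2: 9 assignments
value 1/4: 4 assignments
value 0: 1 assignment
So 111 of the 125 assignments meet the threshold.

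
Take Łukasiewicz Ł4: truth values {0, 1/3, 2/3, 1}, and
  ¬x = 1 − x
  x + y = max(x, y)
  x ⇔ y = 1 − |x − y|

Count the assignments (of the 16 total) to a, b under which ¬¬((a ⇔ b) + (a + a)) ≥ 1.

7

a = 0, b = 0 ↦ 1  ≥
a = 0, b = 1/3 ↦ 2/3  <
a = 0, b = 2/3 ↦ 1/3  <
a = 0, b = 1 ↦ 0  <
a = 1/3, b = 0 ↦ 2/3  <
a = 1/3, b = 1/3 ↦ 1  ≥
a = 1/3, b = 2/3 ↦ 2/3  <
a = 1/3, b = 1 ↦ 1/3  <
a = 2/3, b = 0 ↦ 2/3  <
a = 2/3, b = 1/3 ↦ 2/3  <
a = 2/3, b = 2/3 ↦ 1  ≥
a = 2/3, b = 1 ↦ 2/3  <
a = 1, b = 0 ↦ 1  ≥
a = 1, b = 1/3 ↦ 1  ≥
a = 1, b = 2/3 ↦ 1  ≥
a = 1, b = 1 ↦ 1  ≥
So 7 of the 16 assignments meet the threshold.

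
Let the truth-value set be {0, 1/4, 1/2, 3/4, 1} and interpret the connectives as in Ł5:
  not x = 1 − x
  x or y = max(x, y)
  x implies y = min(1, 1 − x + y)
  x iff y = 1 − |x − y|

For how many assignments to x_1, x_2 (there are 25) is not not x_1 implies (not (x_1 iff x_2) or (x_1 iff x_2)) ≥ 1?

21

value 1: 21 assignments (counts)
value 3/4: 3 assignments
value 1/2: 1 assignment
So 21 of the 25 assignments meet the threshold.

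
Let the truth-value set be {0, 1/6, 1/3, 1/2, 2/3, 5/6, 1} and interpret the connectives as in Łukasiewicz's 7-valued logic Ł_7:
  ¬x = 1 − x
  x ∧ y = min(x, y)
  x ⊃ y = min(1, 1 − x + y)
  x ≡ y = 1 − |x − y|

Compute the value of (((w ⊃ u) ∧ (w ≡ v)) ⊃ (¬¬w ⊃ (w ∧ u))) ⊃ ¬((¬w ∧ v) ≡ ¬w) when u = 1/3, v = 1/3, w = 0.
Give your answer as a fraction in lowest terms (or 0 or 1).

w ⊃ u = 0 ⊃ 1/3 = 1
w ≡ v = 0 ≡ 1/3 = 2/3
(w ⊃ u) ∧ (w ≡ v) = 1 ∧ 2/3 = 2/3
¬w = ¬0 = 1
¬¬w = ¬1 = 0
w ∧ u = 0 ∧ 1/3 = 0
¬¬w ⊃ (w ∧ u) = 0 ⊃ 0 = 1
((w ⊃ u) ∧ (w ≡ v)) ⊃ (¬¬w ⊃ (w ∧ u)) = 2/3 ⊃ 1 = 1
¬w = ¬0 = 1
¬w ∧ v = 1 ∧ 1/3 = 1/3
¬w = ¬0 = 1
(¬w ∧ v) ≡ ¬w = 1/3 ≡ 1 = 1/3
¬((¬w ∧ v) ≡ ¬w) = ¬1/3 = 2/3
(((w ⊃ u) ∧ (w ≡ v)) ⊃ (¬¬w ⊃ (w ∧ u))) ⊃ ¬((¬w ∧ v) ≡ ¬w) = 1 ⊃ 2/3 = 2/3

2/3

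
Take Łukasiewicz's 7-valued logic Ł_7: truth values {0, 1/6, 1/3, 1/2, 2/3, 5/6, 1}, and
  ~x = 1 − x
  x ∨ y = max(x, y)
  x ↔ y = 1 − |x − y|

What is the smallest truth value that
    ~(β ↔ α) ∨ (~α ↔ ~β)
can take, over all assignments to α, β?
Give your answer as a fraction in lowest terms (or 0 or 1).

Take α = 0, β = 1/2:
β ↔ α = 1/2 ↔ 0 = 1/2
~(β ↔ α) = ~1/2 = 1/2
~α = ~0 = 1
~β = ~1/2 = 1/2
~α ↔ ~β = 1 ↔ 1/2 = 1/2
~(β ↔ α) ∨ (~α ↔ ~β) = 1/2 ∨ 1/2 = 1/2
No assignment yields a value below 1/2, so this is the minimum.

1/2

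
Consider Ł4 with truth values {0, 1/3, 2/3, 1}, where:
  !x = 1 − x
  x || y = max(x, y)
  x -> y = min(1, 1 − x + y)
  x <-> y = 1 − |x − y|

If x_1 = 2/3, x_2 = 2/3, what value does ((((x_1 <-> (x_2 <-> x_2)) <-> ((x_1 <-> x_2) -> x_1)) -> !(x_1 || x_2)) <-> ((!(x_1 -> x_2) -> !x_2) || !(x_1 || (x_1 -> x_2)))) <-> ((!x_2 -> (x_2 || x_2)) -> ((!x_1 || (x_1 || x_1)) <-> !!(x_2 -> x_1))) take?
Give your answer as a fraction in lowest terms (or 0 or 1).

2/3

x_2 <-> x_2 = 2/3 <-> 2/3 = 1
x_1 <-> (x_2 <-> x_2) = 2/3 <-> 1 = 2/3
x_1 <-> x_2 = 2/3 <-> 2/3 = 1
(x_1 <-> x_2) -> x_1 = 1 -> 2/3 = 2/3
(x_1 <-> (x_2 <-> x_2)) <-> ((x_1 <-> x_2) -> x_1) = 2/3 <-> 2/3 = 1
x_1 || x_2 = 2/3 || 2/3 = 2/3
!(x_1 || x_2) = !2/3 = 1/3
((x_1 <-> (x_2 <-> x_2)) <-> ((x_1 <-> x_2) -> x_1)) -> !(x_1 || x_2) = 1 -> 1/3 = 1/3
x_1 -> x_2 = 2/3 -> 2/3 = 1
!(x_1 -> x_2) = !1 = 0
!x_2 = !2/3 = 1/3
!(x_1 -> x_2) -> !x_2 = 0 -> 1/3 = 1
x_1 -> x_2 = 2/3 -> 2/3 = 1
x_1 || (x_1 -> x_2) = 2/3 || 1 = 1
!(x_1 || (x_1 -> x_2)) = !1 = 0
(!(x_1 -> x_2) -> !x_2) || !(x_1 || (x_1 -> x_2)) = 1 || 0 = 1
(((x_1 <-> (x_2 <-> x_2)) <-> ((x_1 <-> x_2) -> x_1)) -> !(x_1 || x_2)) <-> ((!(x_1 -> x_2) -> !x_2) || !(x_1 || (x_1 -> x_2))) = 1/3 <-> 1 = 1/3
!x_2 = !2/3 = 1/3
x_2 || x_2 = 2/3 || 2/3 = 2/3
!x_2 -> (x_2 || x_2) = 1/3 -> 2/3 = 1
!x_1 = !2/3 = 1/3
x_1 || x_1 = 2/3 || 2/3 = 2/3
!x_1 || (x_1 || x_1) = 1/3 || 2/3 = 2/3
x_2 -> x_1 = 2/3 -> 2/3 = 1
!(x_2 -> x_1) = !1 = 0
!!(x_2 -> x_1) = !0 = 1
(!x_1 || (x_1 || x_1)) <-> !!(x_2 -> x_1) = 2/3 <-> 1 = 2/3
(!x_2 -> (x_2 || x_2)) -> ((!x_1 || (x_1 || x_1)) <-> !!(x_2 -> x_1)) = 1 -> 2/3 = 2/3
((((x_1 <-> (x_2 <-> x_2)) <-> ((x_1 <-> x_2) -> x_1)) -> !(x_1 || x_2)) <-> ((!(x_1 -> x_2) -> !x_2) || !(x_1 || (x_1 -> x_2)))) <-> ((!x_2 -> (x_2 || x_2)) -> ((!x_1 || (x_1 || x_1)) <-> !!(x_2 -> x_1))) = 1/3 <-> 2/3 = 2/3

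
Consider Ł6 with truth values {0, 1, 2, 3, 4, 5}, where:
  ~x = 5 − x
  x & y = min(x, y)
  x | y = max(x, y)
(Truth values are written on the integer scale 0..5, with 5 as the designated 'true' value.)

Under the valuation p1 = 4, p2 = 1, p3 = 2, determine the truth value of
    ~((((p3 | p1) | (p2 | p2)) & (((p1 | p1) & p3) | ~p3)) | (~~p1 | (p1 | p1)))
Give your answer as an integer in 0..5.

1

p3 | p1 = 2 | 4 = 4
p2 | p2 = 1 | 1 = 1
(p3 | p1) | (p2 | p2) = 4 | 1 = 4
p1 | p1 = 4 | 4 = 4
(p1 | p1) & p3 = 4 & 2 = 2
~p3 = ~2 = 3
((p1 | p1) & p3) | ~p3 = 2 | 3 = 3
((p3 | p1) | (p2 | p2)) & (((p1 | p1) & p3) | ~p3) = 4 & 3 = 3
~p1 = ~4 = 1
~~p1 = ~1 = 4
p1 | p1 = 4 | 4 = 4
~~p1 | (p1 | p1) = 4 | 4 = 4
(((p3 | p1) | (p2 | p2)) & (((p1 | p1) & p3) | ~p3)) | (~~p1 | (p1 | p1)) = 3 | 4 = 4
~((((p3 | p1) | (p2 | p2)) & (((p1 | p1) & p3) | ~p3)) | (~~p1 | (p1 | p1))) = ~4 = 1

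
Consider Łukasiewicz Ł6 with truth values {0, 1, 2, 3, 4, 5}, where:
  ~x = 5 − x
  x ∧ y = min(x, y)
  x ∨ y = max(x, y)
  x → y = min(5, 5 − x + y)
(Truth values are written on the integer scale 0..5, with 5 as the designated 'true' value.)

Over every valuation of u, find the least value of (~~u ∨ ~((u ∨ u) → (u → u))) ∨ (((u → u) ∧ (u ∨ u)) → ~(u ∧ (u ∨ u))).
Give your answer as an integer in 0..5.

Take u = 3:
~u = ~3 = 2
~~u = ~2 = 3
u ∨ u = 3 ∨ 3 = 3
u → u = 3 → 3 = 5
(u ∨ u) → (u → u) = 3 → 5 = 5
~((u ∨ u) → (u → u)) = ~5 = 0
~~u ∨ ~((u ∨ u) → (u → u)) = 3 ∨ 0 = 3
u → u = 3 → 3 = 5
u ∨ u = 3 ∨ 3 = 3
(u → u) ∧ (u ∨ u) = 5 ∧ 3 = 3
u ∨ u = 3 ∨ 3 = 3
u ∧ (u ∨ u) = 3 ∧ 3 = 3
~(u ∧ (u ∨ u)) = ~3 = 2
((u → u) ∧ (u ∨ u)) → ~(u ∧ (u ∨ u)) = 3 → 2 = 4
(~~u ∨ ~((u ∨ u) → (u → u))) ∨ (((u → u) ∧ (u ∨ u)) → ~(u ∧ (u ∨ u))) = 3 ∨ 4 = 4
No assignment yields a value below 4, so this is the minimum.

4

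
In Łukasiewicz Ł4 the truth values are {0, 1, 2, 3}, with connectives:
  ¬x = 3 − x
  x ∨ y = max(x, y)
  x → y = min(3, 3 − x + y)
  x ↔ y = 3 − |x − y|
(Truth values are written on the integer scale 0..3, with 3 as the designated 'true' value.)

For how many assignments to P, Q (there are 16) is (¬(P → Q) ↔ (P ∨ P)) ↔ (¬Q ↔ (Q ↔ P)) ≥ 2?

P = 0, Q = 0 ↦ 3  ≥
P = 0, Q = 1 ↦ 3  ≥
P = 0, Q = 2 ↦ 3  ≥
P = 0, Q = 3 ↦ 3  ≥
P = 1, Q = 0 ↦ 2  ≥
P = 1, Q = 1 ↦ 3  ≥
P = 1, Q = 2 ↦ 3  ≥
P = 1, Q = 3 ↦ 3  ≥
P = 2, Q = 0 ↦ 1  <
P = 2, Q = 1 ↦ 2  ≥
P = 2, Q = 2 ↦ 3  ≥
P = 2, Q = 3 ↦ 3  ≥
P = 3, Q = 0 ↦ 0  <
P = 3, Q = 1 ↦ 3  ≥
P = 3, Q = 2 ↦ 2  ≥
P = 3, Q = 3 ↦ 3  ≥
So 14 of the 16 assignments meet the threshold.

14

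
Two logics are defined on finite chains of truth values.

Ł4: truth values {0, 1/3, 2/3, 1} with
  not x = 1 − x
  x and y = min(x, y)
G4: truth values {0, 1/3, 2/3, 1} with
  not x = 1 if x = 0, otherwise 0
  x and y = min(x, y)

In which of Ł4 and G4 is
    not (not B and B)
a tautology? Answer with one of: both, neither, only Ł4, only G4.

only G4

In Ł4: at B = 1/3 the value is 2/3 — not a tautology.
In G4: every assignment gives 1 — tautology.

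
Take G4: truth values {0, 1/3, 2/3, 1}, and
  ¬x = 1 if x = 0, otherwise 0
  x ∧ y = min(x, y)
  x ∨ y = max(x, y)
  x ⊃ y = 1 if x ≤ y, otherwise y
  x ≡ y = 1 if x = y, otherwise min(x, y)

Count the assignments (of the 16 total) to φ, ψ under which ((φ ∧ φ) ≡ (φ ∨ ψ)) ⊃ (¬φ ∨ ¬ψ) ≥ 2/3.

φ = 0, ψ = 0 ↦ 1  ≥
φ = 0, ψ = 1/3 ↦ 1  ≥
φ = 0, ψ = 2/3 ↦ 1  ≥
φ = 0, ψ = 1 ↦ 1  ≥
φ = 1/3, ψ = 0 ↦ 1  ≥
φ = 1/3, ψ = 1/3 ↦ 0  <
φ = 1/3, ψ = 2/3 ↦ 0  <
φ = 1/3, ψ = 1 ↦ 0  <
φ = 2/3, ψ = 0 ↦ 1  ≥
φ = 2/3, ψ = 1/3 ↦ 0  <
φ = 2/3, ψ = 2/3 ↦ 0  <
φ = 2/3, ψ = 1 ↦ 0  <
φ = 1, ψ = 0 ↦ 1  ≥
φ = 1, ψ = 1/3 ↦ 0  <
φ = 1, ψ = 2/3 ↦ 0  <
φ = 1, ψ = 1 ↦ 0  <
So 7 of the 16 assignments meet the threshold.

7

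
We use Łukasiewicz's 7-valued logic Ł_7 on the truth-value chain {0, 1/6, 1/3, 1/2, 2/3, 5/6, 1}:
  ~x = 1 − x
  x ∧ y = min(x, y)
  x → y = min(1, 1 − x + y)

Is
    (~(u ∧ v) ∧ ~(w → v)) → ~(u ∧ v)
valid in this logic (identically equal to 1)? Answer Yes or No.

At u = 2/3, v = 5/6, w = 0, for instance:
u ∧ v = 2/3 ∧ 5/6 = 2/3
~(u ∧ v) = ~2/3 = 1/3
w → v = 0 → 5/6 = 1
~(w → v) = ~1 = 0
~(u ∧ v) ∧ ~(w → v) = 1/3 ∧ 0 = 0
(~(u ∧ v) ∧ ~(w → v)) → ~(u ∧ v) = 0 → 1/3 = 1
and checking the remaining 342 assignments likewise gives ≥ 1 in every case.

Yes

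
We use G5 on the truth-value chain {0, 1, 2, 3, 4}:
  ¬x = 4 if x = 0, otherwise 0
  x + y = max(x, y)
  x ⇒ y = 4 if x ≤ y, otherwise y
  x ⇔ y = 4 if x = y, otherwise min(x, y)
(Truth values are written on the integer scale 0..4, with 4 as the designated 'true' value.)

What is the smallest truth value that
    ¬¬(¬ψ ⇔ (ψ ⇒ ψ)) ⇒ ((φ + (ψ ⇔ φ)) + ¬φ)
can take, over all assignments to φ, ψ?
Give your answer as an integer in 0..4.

Take φ = 1, ψ = 0:
¬ψ = ¬0 = 4
ψ ⇒ ψ = 0 ⇒ 0 = 4
¬ψ ⇔ (ψ ⇒ ψ) = 4 ⇔ 4 = 4
¬(¬ψ ⇔ (ψ ⇒ ψ)) = ¬4 = 0
¬¬(¬ψ ⇔ (ψ ⇒ ψ)) = ¬0 = 4
ψ ⇔ φ = 0 ⇔ 1 = 0
φ + (ψ ⇔ φ) = 1 + 0 = 1
¬φ = ¬1 = 0
(φ + (ψ ⇔ φ)) + ¬φ = 1 + 0 = 1
¬¬(¬ψ ⇔ (ψ ⇒ ψ)) ⇒ ((φ + (ψ ⇔ φ)) + ¬φ) = 4 ⇒ 1 = 1
No assignment yields a value below 1, so this is the minimum.

1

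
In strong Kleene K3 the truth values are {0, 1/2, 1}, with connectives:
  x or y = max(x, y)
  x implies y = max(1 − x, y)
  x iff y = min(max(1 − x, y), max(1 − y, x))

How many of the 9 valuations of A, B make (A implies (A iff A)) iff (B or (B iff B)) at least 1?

4

A = 0, B = 0 ↦ 1  ≥
A = 0, B = 1/2 ↦ 1/2  <
A = 0, B = 1 ↦ 1  ≥
A = 1/2, B = 0 ↦ 1/2  <
A = 1/2, B = 1/2 ↦ 1/2  <
A = 1/2, B = 1 ↦ 1/2  <
A = 1, B = 0 ↦ 1  ≥
A = 1, B = 1/2 ↦ 1/2  <
A = 1, B = 1 ↦ 1  ≥
So 4 of the 9 assignments meet the threshold.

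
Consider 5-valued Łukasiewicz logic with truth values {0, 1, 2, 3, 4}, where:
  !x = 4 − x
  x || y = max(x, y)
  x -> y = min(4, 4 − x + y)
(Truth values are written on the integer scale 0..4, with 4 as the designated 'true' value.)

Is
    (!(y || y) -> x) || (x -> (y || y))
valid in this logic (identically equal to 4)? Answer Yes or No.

Counterexample: take x = 1, y = 0.
y || y = 0 || 0 = 0
!(y || y) = !0 = 4
!(y || y) -> x = 4 -> 1 = 1
y || y = 0 || 0 = 0
x -> (y || y) = 1 -> 0 = 3
(!(y || y) -> x) || (x -> (y || y)) = 1 || 3 = 3
This gives 3 ≠ 4.

No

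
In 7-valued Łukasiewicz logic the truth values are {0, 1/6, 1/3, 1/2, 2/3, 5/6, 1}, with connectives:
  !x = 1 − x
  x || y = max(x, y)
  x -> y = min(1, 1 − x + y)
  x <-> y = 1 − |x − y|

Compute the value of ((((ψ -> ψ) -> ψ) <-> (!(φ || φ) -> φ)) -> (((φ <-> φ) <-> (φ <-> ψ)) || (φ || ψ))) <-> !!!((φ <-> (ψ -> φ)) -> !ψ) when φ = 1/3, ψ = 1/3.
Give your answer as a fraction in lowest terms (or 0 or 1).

ψ -> ψ = 1/3 -> 1/3 = 1
(ψ -> ψ) -> ψ = 1 -> 1/3 = 1/3
φ || φ = 1/3 || 1/3 = 1/3
!(φ || φ) = !1/3 = 2/3
!(φ || φ) -> φ = 2/3 -> 1/3 = 2/3
((ψ -> ψ) -> ψ) <-> (!(φ || φ) -> φ) = 1/3 <-> 2/3 = 2/3
φ <-> φ = 1/3 <-> 1/3 = 1
φ <-> ψ = 1/3 <-> 1/3 = 1
(φ <-> φ) <-> (φ <-> ψ) = 1 <-> 1 = 1
φ || ψ = 1/3 || 1/3 = 1/3
((φ <-> φ) <-> (φ <-> ψ)) || (φ || ψ) = 1 || 1/3 = 1
(((ψ -> ψ) -> ψ) <-> (!(φ || φ) -> φ)) -> (((φ <-> φ) <-> (φ <-> ψ)) || (φ || ψ)) = 2/3 -> 1 = 1
ψ -> φ = 1/3 -> 1/3 = 1
φ <-> (ψ -> φ) = 1/3 <-> 1 = 1/3
!ψ = !1/3 = 2/3
(φ <-> (ψ -> φ)) -> !ψ = 1/3 -> 2/3 = 1
!((φ <-> (ψ -> φ)) -> !ψ) = !1 = 0
!!((φ <-> (ψ -> φ)) -> !ψ) = !0 = 1
!!!((φ <-> (ψ -> φ)) -> !ψ) = !1 = 0
((((ψ -> ψ) -> ψ) <-> (!(φ || φ) -> φ)) -> (((φ <-> φ) <-> (φ <-> ψ)) || (φ || ψ))) <-> !!!((φ <-> (ψ -> φ)) -> !ψ) = 1 <-> 0 = 0

0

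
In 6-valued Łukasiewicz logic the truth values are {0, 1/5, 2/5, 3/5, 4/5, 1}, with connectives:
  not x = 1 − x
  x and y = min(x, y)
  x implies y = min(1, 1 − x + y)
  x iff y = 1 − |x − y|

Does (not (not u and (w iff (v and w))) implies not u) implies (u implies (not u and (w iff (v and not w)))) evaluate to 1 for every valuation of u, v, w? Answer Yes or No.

Counterexample: take u = 1/5, v = 1/5, w = 1.
not u = not 1/5 = 4/5
v and w = 1/5 and 1 = 1/5
w iff (v and w) = 1 iff 1/5 = 1/5
not u and (w iff (v and w)) = 4/5 and 1/5 = 1/5
not (not u and (w iff (v and w))) = not 1/5 = 4/5
not u = not 1/5 = 4/5
not (not u and (w iff (v and w))) implies not u = 4/5 implies 4/5 = 1
not u = not 1/5 = 4/5
not w = not 1 = 0
v and not w = 1/5 and 0 = 0
w iff (v and not w) = 1 iff 0 = 0
not u and (w iff (v and not w)) = 4/5 and 0 = 0
u implies (not u and (w iff (v and not w))) = 1/5 implies 0 = 4/5
(not (not u and (w iff (v and w))) implies not u) implies (u implies (not u and (w iff (v and not w)))) = 1 implies 4/5 = 4/5
This gives 4/5 ≠ 1.

No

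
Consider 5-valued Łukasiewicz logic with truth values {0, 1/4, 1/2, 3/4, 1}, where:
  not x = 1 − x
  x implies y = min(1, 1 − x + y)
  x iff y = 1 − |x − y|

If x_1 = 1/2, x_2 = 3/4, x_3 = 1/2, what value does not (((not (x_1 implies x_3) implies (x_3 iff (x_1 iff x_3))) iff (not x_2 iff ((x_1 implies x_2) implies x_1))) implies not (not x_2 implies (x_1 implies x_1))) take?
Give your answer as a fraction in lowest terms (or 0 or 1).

x_1 implies x_3 = 1/2 implies 1/2 = 1
not (x_1 implies x_3) = not 1 = 0
x_1 iff x_3 = 1/2 iff 1/2 = 1
x_3 iff (x_1 iff x_3) = 1/2 iff 1 = 1/2
not (x_1 implies x_3) implies (x_3 iff (x_1 iff x_3)) = 0 implies 1/2 = 1
not x_2 = not 3/4 = 1/4
x_1 implies x_2 = 1/2 implies 3/4 = 1
(x_1 implies x_2) implies x_1 = 1 implies 1/2 = 1/2
not x_2 iff ((x_1 implies x_2) implies x_1) = 1/4 iff 1/2 = 3/4
(not (x_1 implies x_3) implies (x_3 iff (x_1 iff x_3))) iff (not x_2 iff ((x_1 implies x_2) implies x_1)) = 1 iff 3/4 = 3/4
not x_2 = not 3/4 = 1/4
x_1 implies x_1 = 1/2 implies 1/2 = 1
not x_2 implies (x_1 implies x_1) = 1/4 implies 1 = 1
not (not x_2 implies (x_1 implies x_1)) = not 1 = 0
((not (x_1 implies x_3) implies (x_3 iff (x_1 iff x_3))) iff (not x_2 iff ((x_1 implies x_2) implies x_1))) implies not (not x_2 implies (x_1 implies x_1)) = 3/4 implies 0 = 1/4
not (((not (x_1 implies x_3) implies (x_3 iff (x_1 iff x_3))) iff (not x_2 iff ((x_1 implies x_2) implies x_1))) implies not (not x_2 implies (x_1 implies x_1))) = not 1/4 = 3/4

3/4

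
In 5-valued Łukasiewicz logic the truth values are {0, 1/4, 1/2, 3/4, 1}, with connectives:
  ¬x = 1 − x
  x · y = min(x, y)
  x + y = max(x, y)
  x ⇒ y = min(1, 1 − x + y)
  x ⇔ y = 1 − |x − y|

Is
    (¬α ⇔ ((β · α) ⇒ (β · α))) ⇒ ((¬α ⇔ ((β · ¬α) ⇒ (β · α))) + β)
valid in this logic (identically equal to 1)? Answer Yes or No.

Counterexample: take α = 0, β = 1/4.
¬α = ¬0 = 1
β · α = 1/4 · 0 = 0
β · α = 1/4 · 0 = 0
(β · α) ⇒ (β · α) = 0 ⇒ 0 = 1
¬α ⇔ ((β · α) ⇒ (β · α)) = 1 ⇔ 1 = 1
¬α = ¬0 = 1
¬α = ¬0 = 1
β · ¬α = 1/4 · 1 = 1/4
β · α = 1/4 · 0 = 0
(β · ¬α) ⇒ (β · α) = 1/4 ⇒ 0 = 3/4
¬α ⇔ ((β · ¬α) ⇒ (β · α)) = 1 ⇔ 3/4 = 3/4
(¬α ⇔ ((β · ¬α) ⇒ (β · α))) + β = 3/4 + 1/4 = 3/4
(¬α ⇔ ((β · α) ⇒ (β · α))) ⇒ ((¬α ⇔ ((β · ¬α) ⇒ (β · α))) + β) = 1 ⇒ 3/4 = 3/4
This gives 3/4 ≠ 1.

No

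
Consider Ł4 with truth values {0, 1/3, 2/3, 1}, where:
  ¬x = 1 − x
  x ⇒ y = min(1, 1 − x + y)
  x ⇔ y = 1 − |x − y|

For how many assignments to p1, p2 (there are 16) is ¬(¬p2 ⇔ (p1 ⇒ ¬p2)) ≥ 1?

1

p1 = 0, p2 = 0 ↦ 0  <
p1 = 0, p2 = 1/3 ↦ 1/3  <
p1 = 0, p2 = 2/3 ↦ 2/3  <
p1 = 0, p2 = 1 ↦ 1  ≥
p1 = 1/3, p2 = 0 ↦ 0  <
p1 = 1/3, p2 = 1/3 ↦ 1/3  <
p1 = 1/3, p2 = 2/3 ↦ 2/3  <
p1 = 1/3, p2 = 1 ↦ 2/3  <
p1 = 2/3, p2 = 0 ↦ 0  <
p1 = 2/3, p2 = 1/3 ↦ 1/3  <
p1 = 2/3, p2 = 2/3 ↦ 1/3  <
p1 = 2/3, p2 = 1 ↦ 1/3  <
p1 = 1, p2 = 0 ↦ 0  <
p1 = 1, p2 = 1/3 ↦ 0  <
p1 = 1, p2 = 2/3 ↦ 0  <
p1 = 1, p2 = 1 ↦ 0  <
So 1 of the 16 assignments meets the threshold.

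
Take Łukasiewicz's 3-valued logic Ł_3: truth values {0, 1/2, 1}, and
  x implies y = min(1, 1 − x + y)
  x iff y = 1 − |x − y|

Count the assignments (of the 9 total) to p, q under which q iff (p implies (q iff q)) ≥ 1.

p = 0, q = 0 ↦ 0  <
p = 0, q = 1/2 ↦ 1/2  <
p = 0, q = 1 ↦ 1  ≥
p = 1/2, q = 0 ↦ 0  <
p = 1/2, q = 1/2 ↦ 1/2  <
p = 1/2, q = 1 ↦ 1  ≥
p = 1, q = 0 ↦ 0  <
p = 1, q = 1/2 ↦ 1/2  <
p = 1, q = 1 ↦ 1  ≥
So 3 of the 9 assignments meet the threshold.

3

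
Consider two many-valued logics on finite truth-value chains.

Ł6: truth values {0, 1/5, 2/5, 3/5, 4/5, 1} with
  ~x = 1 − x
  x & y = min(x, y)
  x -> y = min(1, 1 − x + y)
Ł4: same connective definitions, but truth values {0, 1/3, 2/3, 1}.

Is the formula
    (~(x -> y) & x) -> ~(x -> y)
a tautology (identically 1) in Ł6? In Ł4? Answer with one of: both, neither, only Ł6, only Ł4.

In Ł6: every assignment gives 1 — tautology.
In Ł4: every assignment gives 1 — tautology.

both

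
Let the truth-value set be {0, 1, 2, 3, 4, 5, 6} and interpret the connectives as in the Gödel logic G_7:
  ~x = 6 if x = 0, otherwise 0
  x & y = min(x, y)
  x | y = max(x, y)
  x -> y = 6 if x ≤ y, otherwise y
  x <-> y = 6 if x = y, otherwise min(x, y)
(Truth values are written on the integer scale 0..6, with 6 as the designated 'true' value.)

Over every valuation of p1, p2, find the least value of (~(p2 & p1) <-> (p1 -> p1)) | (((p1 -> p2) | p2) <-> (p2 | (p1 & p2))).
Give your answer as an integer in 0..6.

1

Take p1 = 1, p2 = 1:
p2 & p1 = 1 & 1 = 1
~(p2 & p1) = ~1 = 0
p1 -> p1 = 1 -> 1 = 6
~(p2 & p1) <-> (p1 -> p1) = 0 <-> 6 = 0
p1 -> p2 = 1 -> 1 = 6
(p1 -> p2) | p2 = 6 | 1 = 6
p1 & p2 = 1 & 1 = 1
p2 | (p1 & p2) = 1 | 1 = 1
((p1 -> p2) | p2) <-> (p2 | (p1 & p2)) = 6 <-> 1 = 1
(~(p2 & p1) <-> (p1 -> p1)) | (((p1 -> p2) | p2) <-> (p2 | (p1 & p2))) = 0 | 1 = 1
No assignment yields a value below 1, so this is the minimum.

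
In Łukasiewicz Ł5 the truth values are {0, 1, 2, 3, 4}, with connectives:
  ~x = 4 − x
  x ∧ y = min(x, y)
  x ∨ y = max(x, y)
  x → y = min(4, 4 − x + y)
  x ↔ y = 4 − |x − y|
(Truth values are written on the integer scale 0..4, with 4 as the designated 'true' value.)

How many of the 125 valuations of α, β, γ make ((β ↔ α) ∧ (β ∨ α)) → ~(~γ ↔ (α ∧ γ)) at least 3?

value 4: 81 assignments (counts)
value 3: 26 assignments (counts)
value 2: 12 assignments
value 1: 5 assignments
value 0: 1 assignment
So 107 of the 125 assignments meet the threshold.

107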